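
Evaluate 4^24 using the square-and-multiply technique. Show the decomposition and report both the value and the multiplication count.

Computing 4^24 by squaring (build up from 4^1; each line after the first costs one multiplication):

4^1 = 4
4^2 = (4^1)^2 = 4^2 = 16
4^3 = 4 * 4^2 = 4 * 16 = 64
4^6 = (4^3)^2 = 64^2 = 4096
4^12 = (4^6)^2 = 4096^2 = 16777216
4^24 = (4^12)^2 = 16777216^2 = 281474976710656

Result: 281474976710656
Multiplications needed: 5 (5 lines after 4^1)

4^24 = 281474976710656. Using exponentiation by squaring, this requires 5 multiplications. The key idea: if the exponent is even, square the half-power; if odd, multiply by the base once.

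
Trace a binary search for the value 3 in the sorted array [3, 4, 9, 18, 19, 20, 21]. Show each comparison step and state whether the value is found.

Binary search for 3 in [3, 4, 9, 18, 19, 20, 21]:

lo=0, hi=6, mid=3, arr[mid]=18 -> 18 > 3, search left half
lo=0, hi=2, mid=1, arr[mid]=4 -> 4 > 3, search left half
lo=0, hi=0, mid=0, arr[mid]=3 -> Found target at index 0!

Binary search finds 3 at index 0 after 3 comparisons. The search repeatedly halves the search space by comparing with the middle element.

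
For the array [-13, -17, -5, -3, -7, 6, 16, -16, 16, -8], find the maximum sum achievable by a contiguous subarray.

Using Kadane's algorithm on [-13, -17, -5, -3, -7, 6, 16, -16, 16, -8]:

Scanning through the array:
Position 1 (value -17): max_ending_here = -17, max_so_far = -13
Position 2 (value -5): max_ending_here = -5, max_so_far = -5
Position 3 (value -3): max_ending_here = -3, max_so_far = -3
Position 4 (value -7): max_ending_here = -7, max_so_far = -3
Position 5 (value 6): max_ending_here = 6, max_so_far = 6
Position 6 (value 16): max_ending_here = 22, max_so_far = 22
Position 7 (value -16): max_ending_here = 6, max_so_far = 22
Position 8 (value 16): max_ending_here = 22, max_so_far = 22
Position 9 (value -8): max_ending_here = 14, max_so_far = 22

Maximum subarray: [6, 16]
Maximum sum: 22

The maximum subarray is [6, 16] with sum 22. This subarray runs from index 5 to index 6.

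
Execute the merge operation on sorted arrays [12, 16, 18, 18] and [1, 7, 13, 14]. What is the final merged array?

Merging process:

Compare 12 vs 1: take 1 from right. Merged: [1]
Compare 12 vs 7: take 7 from right. Merged: [1, 7]
Compare 12 vs 13: take 12 from left. Merged: [1, 7, 12]
Compare 16 vs 13: take 13 from right. Merged: [1, 7, 12, 13]
Compare 16 vs 14: take 14 from right. Merged: [1, 7, 12, 13, 14]
Append remaining from left: [16, 18, 18]. Merged: [1, 7, 12, 13, 14, 16, 18, 18]

Final merged array: [1, 7, 12, 13, 14, 16, 18, 18]
Total comparisons: 5

The merged array is [1, 7, 12, 13, 14, 16, 18, 18], requiring 5 comparisons. The merge step runs in O(n) time where n is the total number of elements.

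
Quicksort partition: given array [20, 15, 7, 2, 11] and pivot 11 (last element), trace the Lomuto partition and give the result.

Lomuto partition with pivot = 11:

Initial array: [20, 15, 7, 2, 11]

arr[0]=20 > 11: no swap
arr[1]=15 > 11: no swap
arr[2]=7 <= 11: swap with position 0, array becomes [7, 15, 20, 2, 11]
arr[3]=2 <= 11: swap with position 1, array becomes [7, 2, 20, 15, 11]

Place pivot at position 2: [7, 2, 11, 15, 20]
Pivot position: 2

After partitioning with pivot 11, the array becomes [7, 2, 11, 15, 20]. The pivot is placed at index 2. All elements to the left of the pivot are <= 11, and all elements to the right are > 11.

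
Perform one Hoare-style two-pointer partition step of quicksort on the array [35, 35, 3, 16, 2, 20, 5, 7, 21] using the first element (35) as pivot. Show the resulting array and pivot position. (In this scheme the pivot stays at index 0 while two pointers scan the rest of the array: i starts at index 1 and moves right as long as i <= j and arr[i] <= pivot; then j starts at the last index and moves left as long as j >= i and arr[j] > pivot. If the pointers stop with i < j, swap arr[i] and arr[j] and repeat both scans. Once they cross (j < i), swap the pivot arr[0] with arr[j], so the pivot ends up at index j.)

Hoare-style two-pointer partition with pivot = 35:

Initial array: [35, 35, 3, 16, 2, 20, 5, 7, 21]

Pointers start at i = 1, j = 8.
i ends at 9, j ends at 8: the pointers have crossed (j < i), so scanning stops.

Swap pivot arr[0] with arr[8] to place pivot at position 8: [21, 35, 3, 16, 2, 20, 5, 7, 35]
Pivot position: 8

After partitioning with pivot 35, the array becomes [21, 35, 3, 16, 2, 20, 5, 7, 35]. The pivot is placed at index 8. All elements to the left of the pivot are <= 35, and all elements to the right are > 35.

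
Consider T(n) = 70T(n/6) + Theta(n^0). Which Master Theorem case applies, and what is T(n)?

Master Theorem for T(n) = 70T(n/6) + O(n^0):

a = 70, b = 6, c = 0
log_b(a) = log_6(70) = 2.3711

Case 1: c = 0 < log_6(70) = 2.3711
T(n) = O(n^(log_6 70))

For T(n) = 70T(n/6) + O(n^0): log_6(70) = 2.3711. This is Case 1 of the Master Theorem (c < log_b(a), work dominated by leaves), giving O(n^(log_6 70)).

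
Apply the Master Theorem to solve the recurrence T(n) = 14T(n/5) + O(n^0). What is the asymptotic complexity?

Master Theorem for T(n) = 14T(n/5) + O(n^0):

a = 14, b = 5, c = 0
log_b(a) = log_5(14) = 1.6397

Case 1: c = 0 < log_5(14) = 1.6397
T(n) = O(n^(log_5 14))

For T(n) = 14T(n/5) + O(n^0): log_5(14) = 1.6397. This is Case 1 of the Master Theorem (c < log_b(a), work dominated by leaves), giving O(n^(log_5 14)).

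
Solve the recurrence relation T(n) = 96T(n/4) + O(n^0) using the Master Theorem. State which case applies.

Master Theorem for T(n) = 96T(n/4) + O(n^0):

a = 96, b = 4, c = 0
log_b(a) = log_4(96) = 3.2925

Case 1: c = 0 < log_4(96) = 3.2925
T(n) = O(n^(log_4 96))

For T(n) = 96T(n/4) + O(n^0): log_4(96) = 3.2925. This is Case 1 of the Master Theorem (c < log_b(a), work dominated by leaves), giving O(n^(log_4 96)).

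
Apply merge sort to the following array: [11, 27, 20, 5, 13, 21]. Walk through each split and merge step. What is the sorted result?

Merge sort trace:

Split: [11, 27, 20, 5, 13, 21] -> [11, 27, 20] and [5, 13, 21]
  Split: [11, 27, 20] -> [11] and [27, 20]
    Split: [27, 20] -> [27] and [20]
    Merge: [27] + [20] -> [20, 27]
  Merge: [11] + [20, 27] -> [11, 20, 27]
  Split: [5, 13, 21] -> [5] and [13, 21]
    Split: [13, 21] -> [13] and [21]
    Merge: [13] + [21] -> [13, 21]
  Merge: [5] + [13, 21] -> [5, 13, 21]
Merge: [11, 20, 27] + [5, 13, 21] -> [5, 11, 13, 20, 21, 27]

Final sorted array: [5, 11, 13, 20, 21, 27]

The merge sort proceeds by recursively splitting the array and merging sorted halves.
After all merges, the sorted array is [5, 11, 13, 20, 21, 27].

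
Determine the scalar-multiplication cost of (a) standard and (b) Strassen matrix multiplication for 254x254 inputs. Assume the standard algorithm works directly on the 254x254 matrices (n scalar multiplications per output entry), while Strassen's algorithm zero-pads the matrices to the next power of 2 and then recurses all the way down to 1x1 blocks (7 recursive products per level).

Matrix multiplication for 254x254 matrices:

Strassen's algorithm requires power-of-2 dimensions. Pad 254x254 to 256x256 (next power of 2).

Standard algorithm: 254^3 = 16387064 multiplications
Strassen's algorithm: 7^(log2(256)) = 7^8 = 5764801 multiplications
Savings: 16387064 - 5764801 = 10622263 multiplications

Standard: 16387064 multiplications (254^3). Strassen: 5764801 multiplications (7^8, after padding to 256x256). Strassen reduces 8 recursive multiplications to 7 at each level.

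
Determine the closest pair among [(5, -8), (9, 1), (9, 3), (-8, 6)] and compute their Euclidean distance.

Computing all pairwise distances among 4 points:

d((5, -8), (9, 1)) = 9.8489
d((5, -8), (9, 3)) = 11.7047
d((5, -8), (-8, 6)) = 19.105
d((9, 1), (9, 3)) = 2.0 <-- minimum
d((9, 1), (-8, 6)) = 17.72
d((9, 3), (-8, 6)) = 17.2627

Closest pair: (9, 1) and (9, 3) with distance 2.0

The closest pair is (9, 1) and (9, 3) with Euclidean distance 2.0. For 4 points, brute-force pairwise comparison is shown above. For large n, the divide-and-conquer algorithm (sort by x, recurse on halves, check the dividing strip) achieves O(n log n).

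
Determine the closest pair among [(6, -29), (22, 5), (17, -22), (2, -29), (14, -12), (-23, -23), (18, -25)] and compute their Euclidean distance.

Computing all pairwise distances among 7 points:

d((6, -29), (22, 5)) = 37.5766
d((6, -29), (17, -22)) = 13.0384
d((6, -29), (2, -29)) = 4.0
d((6, -29), (14, -12)) = 18.7883
d((6, -29), (-23, -23)) = 29.6142
d((6, -29), (18, -25)) = 12.6491
d((22, 5), (17, -22)) = 27.4591
d((22, 5), (2, -29)) = 39.4462
d((22, 5), (14, -12)) = 18.7883
d((22, 5), (-23, -23)) = 53.0
d((22, 5), (18, -25)) = 30.2655
d((17, -22), (2, -29)) = 16.5529
d((17, -22), (14, -12)) = 10.4403
d((17, -22), (-23, -23)) = 40.0125
d((17, -22), (18, -25)) = 3.1623 <-- minimum
d((2, -29), (14, -12)) = 20.8087
d((2, -29), (-23, -23)) = 25.7099
d((2, -29), (18, -25)) = 16.4924
d((14, -12), (-23, -23)) = 38.6005
d((14, -12), (18, -25)) = 13.6015
d((-23, -23), (18, -25)) = 41.0488

Closest pair: (17, -22) and (18, -25) with distance 3.1623

The closest pair is (17, -22) and (18, -25) with Euclidean distance 3.1623. For 7 points, brute-force pairwise comparison is shown above. For large n, the divide-and-conquer algorithm (sort by x, recurse on halves, check the dividing strip) achieves O(n log n).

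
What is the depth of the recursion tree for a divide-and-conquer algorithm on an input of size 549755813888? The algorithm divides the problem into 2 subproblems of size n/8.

For divide and conquer with division factor 8:

Problem sizes at each level:
Level 0: 549755813888
Level 1: 68719476736
Level 2: 8589934592
Level 3: 1073741824
Level 4: 134217728
Level 5: 16777216
Level 6: 2097152
Level 7: 262144
Level 8: 32768
Level 9: 4096
Level 10: 512
Level 11: 64
Level 12: 8
Level 13: 1

The root is level 0 and the size-1 base case is level 13 (the tree spans levels 0 through 13, i.e. 14 levels counting the root), so the depth is the number of divisions: log_8(549755813888) = 13

The recursion tree depth is log_8(549755813888) = 13. At each level, the problem size is divided by 8, so it takes 13 divisions to reduce to a base case of size 1. The algorithm makes 2 recursive calls at each level.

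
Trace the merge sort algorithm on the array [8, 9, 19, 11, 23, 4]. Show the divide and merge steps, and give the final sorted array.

Merge sort trace:

Split: [8, 9, 19, 11, 23, 4] -> [8, 9, 19] and [11, 23, 4]
  Split: [8, 9, 19] -> [8] and [9, 19]
    Split: [9, 19] -> [9] and [19]
    Merge: [9] + [19] -> [9, 19]
  Merge: [8] + [9, 19] -> [8, 9, 19]
  Split: [11, 23, 4] -> [11] and [23, 4]
    Split: [23, 4] -> [23] and [4]
    Merge: [23] + [4] -> [4, 23]
  Merge: [11] + [4, 23] -> [4, 11, 23]
Merge: [8, 9, 19] + [4, 11, 23] -> [4, 8, 9, 11, 19, 23]

Final sorted array: [4, 8, 9, 11, 19, 23]

The merge sort proceeds by recursively splitting the array and merging sorted halves.
After all merges, the sorted array is [4, 8, 9, 11, 19, 23].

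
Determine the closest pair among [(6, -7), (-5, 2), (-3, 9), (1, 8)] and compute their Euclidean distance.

Computing all pairwise distances among 4 points:

d((6, -7), (-5, 2)) = 14.2127
d((6, -7), (-3, 9)) = 18.3576
d((6, -7), (1, 8)) = 15.8114
d((-5, 2), (-3, 9)) = 7.2801
d((-5, 2), (1, 8)) = 8.4853
d((-3, 9), (1, 8)) = 4.1231 <-- minimum

Closest pair: (-3, 9) and (1, 8) with distance 4.1231

The closest pair is (-3, 9) and (1, 8) with Euclidean distance 4.1231. For 4 points, brute-force pairwise comparison is shown above. For large n, the divide-and-conquer algorithm (sort by x, recurse on halves, check the dividing strip) achieves O(n log n).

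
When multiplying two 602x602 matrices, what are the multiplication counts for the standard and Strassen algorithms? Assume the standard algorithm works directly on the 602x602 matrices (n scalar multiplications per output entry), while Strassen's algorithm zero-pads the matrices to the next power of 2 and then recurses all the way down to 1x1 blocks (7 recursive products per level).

Matrix multiplication for 602x602 matrices:

Strassen's algorithm requires power-of-2 dimensions. Pad 602x602 to 1024x1024 (next power of 2).

Standard algorithm: 602^3 = 218167208 multiplications
Strassen's algorithm: 7^(log2(1024)) = 7^10 = 282475249 multiplications
Difference: 218167208 - 282475249 = -64308041 (Strassen uses MORE here due to padding overhead — for small or just-over-power-of-2 n, padding can outweigh the per-level savings)

Standard: 218167208 multiplications (602^3). Strassen: 282475249 multiplications (7^10, after padding to 1024x1024). Strassen reduces 8 recursive multiplications to 7 at each level.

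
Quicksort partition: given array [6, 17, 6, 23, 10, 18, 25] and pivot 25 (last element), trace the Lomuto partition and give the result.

Lomuto partition with pivot = 25:

Initial array: [6, 17, 6, 23, 10, 18, 25]

arr[0]=6 <= 25: swap with position 0, array becomes [6, 17, 6, 23, 10, 18, 25]
arr[1]=17 <= 25: swap with position 1, array becomes [6, 17, 6, 23, 10, 18, 25]
arr[2]=6 <= 25: swap with position 2, array becomes [6, 17, 6, 23, 10, 18, 25]
arr[3]=23 <= 25: swap with position 3, array becomes [6, 17, 6, 23, 10, 18, 25]
arr[4]=10 <= 25: swap with position 4, array becomes [6, 17, 6, 23, 10, 18, 25]
arr[5]=18 <= 25: swap with position 5, array becomes [6, 17, 6, 23, 10, 18, 25]

Place pivot at position 6: [6, 17, 6, 23, 10, 18, 25]
Pivot position: 6

After partitioning with pivot 25, the array becomes [6, 17, 6, 23, 10, 18, 25]. The pivot is placed at index 6. All elements to the left of the pivot are <= 25, and all elements to the right are > 25.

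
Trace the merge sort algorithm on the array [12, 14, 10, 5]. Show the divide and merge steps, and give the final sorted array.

Merge sort trace:

Split: [12, 14, 10, 5] -> [12, 14] and [10, 5]
  Split: [12, 14] -> [12] and [14]
  Merge: [12] + [14] -> [12, 14]
  Split: [10, 5] -> [10] and [5]
  Merge: [10] + [5] -> [5, 10]
Merge: [12, 14] + [5, 10] -> [5, 10, 12, 14]

Final sorted array: [5, 10, 12, 14]

The merge sort proceeds by recursively splitting the array and merging sorted halves.
After all merges, the sorted array is [5, 10, 12, 14].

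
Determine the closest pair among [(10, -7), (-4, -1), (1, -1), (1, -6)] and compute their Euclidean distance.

Computing all pairwise distances among 4 points:

d((10, -7), (-4, -1)) = 15.2315
d((10, -7), (1, -1)) = 10.8167
d((10, -7), (1, -6)) = 9.0554
d((-4, -1), (1, -1)) = 5.0 <-- minimum
d((-4, -1), (1, -6)) = 7.0711
d((1, -1), (1, -6)) = 5.0 <-- minimum

Minimum distance: 5.0 (tie among 2 pairs: (-4, -1) and (1, -1); (1, -1) and (1, -6))

The minimum Euclidean distance is 5.0. There is a tie: 2 pairs achieve this minimum — (-4, -1) and (1, -1); (1, -1) and (1, -6). Any of these is a valid closest pair. For 4 points, brute-force pairwise comparison is shown above. For large n, the divide-and-conquer algorithm (sort by x, recurse on halves, check the dividing strip) achieves O(n log n).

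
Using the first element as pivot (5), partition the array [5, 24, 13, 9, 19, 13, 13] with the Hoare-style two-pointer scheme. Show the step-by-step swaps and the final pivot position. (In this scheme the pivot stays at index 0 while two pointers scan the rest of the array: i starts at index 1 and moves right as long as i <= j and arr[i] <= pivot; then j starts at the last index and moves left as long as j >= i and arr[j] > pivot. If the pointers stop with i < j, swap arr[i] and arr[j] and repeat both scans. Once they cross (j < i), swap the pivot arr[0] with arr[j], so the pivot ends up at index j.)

Hoare-style two-pointer partition with pivot = 5:

Initial array: [5, 24, 13, 9, 19, 13, 13]

Pointers start at i = 1, j = 6.
i ends at 1, j ends at 0: the pointers have crossed (j < i), so scanning stops.

j = 0, so swapping arr[0] with arr[j] leaves the pivot at position 0: [5, 24, 13, 9, 19, 13, 13]
Pivot position: 0

After partitioning with pivot 5, the array becomes [5, 24, 13, 9, 19, 13, 13]. The pivot is placed at index 0. All elements to the left of the pivot are <= 5, and all elements to the right are > 5.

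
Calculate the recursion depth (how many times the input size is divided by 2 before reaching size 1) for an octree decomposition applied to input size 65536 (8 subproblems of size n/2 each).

For divide and conquer with division factor 2:

Problem sizes at each level:
Level 0: 65536
Level 1: 32768
Level 2: 16384
Level 3: 8192
Level 4: 4096
Level 5: 2048
Level 6: 1024
Level 7: 512
Level 8: 256
Level 9: 128
Level 10: 64
Level 11: 32
Level 12: 16
Level 13: 8
Level 14: 4
Level 15: 2
Level 16: 1

The root is level 0 and the size-1 base case is level 16 (the tree spans levels 0 through 16, i.e. 17 levels counting the root), so the depth is the number of divisions: log_2(65536) = 16

The recursion tree depth is log_2(65536) = 16. At each level, the problem size is divided by 2, so it takes 16 divisions to reduce to a base case of size 1. The algorithm makes 8 recursive calls at each level.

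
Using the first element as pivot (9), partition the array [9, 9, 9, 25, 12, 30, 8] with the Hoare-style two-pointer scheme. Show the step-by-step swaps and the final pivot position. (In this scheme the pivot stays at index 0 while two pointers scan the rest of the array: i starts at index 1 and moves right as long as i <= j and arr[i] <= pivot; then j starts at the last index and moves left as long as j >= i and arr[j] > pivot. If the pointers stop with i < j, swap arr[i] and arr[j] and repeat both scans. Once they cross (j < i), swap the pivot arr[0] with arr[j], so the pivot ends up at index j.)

Hoare-style two-pointer partition with pivot = 9:

Initial array: [9, 9, 9, 25, 12, 30, 8]

Pointers start at i = 1, j = 6.
i stops at index 3 (arr[3]=25 > 9), j stops at index 6 (arr[6]=8 <= 9): swap arr[3] and arr[6], array becomes [9, 9, 9, 8, 12, 30, 25]
i ends at 4, j ends at 3: the pointers have crossed (j < i), so scanning stops.

Swap pivot arr[0] with arr[3] to place pivot at position 3: [8, 9, 9, 9, 12, 30, 25]
Pivot position: 3

After partitioning with pivot 9, the array becomes [8, 9, 9, 9, 12, 30, 25]. The pivot is placed at index 3. All elements to the left of the pivot are <= 9, and all elements to the right are > 9.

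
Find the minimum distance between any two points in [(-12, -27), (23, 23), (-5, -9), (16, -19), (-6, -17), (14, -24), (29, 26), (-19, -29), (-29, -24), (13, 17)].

Computing all pairwise distances among 10 points:

d((-12, -27), (23, 23)) = 61.0328
d((-12, -27), (-5, -9)) = 19.3132
d((-12, -27), (16, -19)) = 29.1204
d((-12, -27), (-6, -17)) = 11.6619
d((-12, -27), (14, -24)) = 26.1725
d((-12, -27), (29, 26)) = 67.0075
d((-12, -27), (-19, -29)) = 7.2801
d((-12, -27), (-29, -24)) = 17.2627
d((-12, -27), (13, 17)) = 50.6063
d((23, 23), (-5, -9)) = 42.5206
d((23, 23), (16, -19)) = 42.5793
d((23, 23), (-6, -17)) = 49.4065
d((23, 23), (14, -24)) = 47.8539
d((23, 23), (29, 26)) = 6.7082
d((23, 23), (-19, -29)) = 66.8431
d((23, 23), (-29, -24)) = 70.0928
d((23, 23), (13, 17)) = 11.6619
d((-5, -9), (16, -19)) = 23.2594
d((-5, -9), (-6, -17)) = 8.0623
d((-5, -9), (14, -24)) = 24.2074
d((-5, -9), (29, 26)) = 48.7955
d((-5, -9), (-19, -29)) = 24.4131
d((-5, -9), (-29, -24)) = 28.3019
d((-5, -9), (13, 17)) = 31.6228
d((16, -19), (-6, -17)) = 22.0907
d((16, -19), (14, -24)) = 5.3852 <-- minimum
d((16, -19), (29, 26)) = 46.8402
d((16, -19), (-19, -29)) = 36.4005
d((16, -19), (-29, -24)) = 45.2769
d((16, -19), (13, 17)) = 36.1248
d((-6, -17), (14, -24)) = 21.1896
d((-6, -17), (29, 26)) = 55.4437
d((-6, -17), (-19, -29)) = 17.6918
d((-6, -17), (-29, -24)) = 24.0416
d((-6, -17), (13, 17)) = 38.9487
d((14, -24), (29, 26)) = 52.2015
d((14, -24), (-19, -29)) = 33.3766
d((14, -24), (-29, -24)) = 43.0
d((14, -24), (13, 17)) = 41.0122
d((29, 26), (-19, -29)) = 73.0
d((29, 26), (-29, -24)) = 76.5768
d((29, 26), (13, 17)) = 18.3576
d((-19, -29), (-29, -24)) = 11.1803
d((-19, -29), (13, 17)) = 56.0357
d((-29, -24), (13, 17)) = 58.6941

Closest pair: (16, -19) and (14, -24) with distance 5.3852

The closest pair is (16, -19) and (14, -24) with Euclidean distance 5.3852. For 10 points, brute-force pairwise comparison is shown above. For large n, the divide-and-conquer algorithm (sort by x, recurse on halves, check the dividing strip) achieves O(n log n).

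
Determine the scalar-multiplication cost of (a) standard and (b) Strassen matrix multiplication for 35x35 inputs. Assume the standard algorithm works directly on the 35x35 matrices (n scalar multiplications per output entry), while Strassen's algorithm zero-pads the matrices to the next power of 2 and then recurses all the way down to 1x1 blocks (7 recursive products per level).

Matrix multiplication for 35x35 matrices:

Strassen's algorithm requires power-of-2 dimensions. Pad 35x35 to 64x64 (next power of 2).

Standard algorithm: 35^3 = 42875 multiplications
Strassen's algorithm: 7^(log2(64)) = 7^6 = 117649 multiplications
Difference: 42875 - 117649 = -74774 (Strassen uses MORE here due to padding overhead — for small or just-over-power-of-2 n, padding can outweigh the per-level savings)

Standard: 42875 multiplications (35^3). Strassen: 117649 multiplications (7^6, after padding to 64x64). Strassen reduces 8 recursive multiplications to 7 at each level.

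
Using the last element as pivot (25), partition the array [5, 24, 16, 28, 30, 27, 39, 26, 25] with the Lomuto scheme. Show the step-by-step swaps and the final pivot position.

Lomuto partition with pivot = 25:

Initial array: [5, 24, 16, 28, 30, 27, 39, 26, 25]

arr[0]=5 <= 25: swap with position 0, array becomes [5, 24, 16, 28, 30, 27, 39, 26, 25]
arr[1]=24 <= 25: swap with position 1, array becomes [5, 24, 16, 28, 30, 27, 39, 26, 25]
arr[2]=16 <= 25: swap with position 2, array becomes [5, 24, 16, 28, 30, 27, 39, 26, 25]
arr[3]=28 > 25: no swap
arr[4]=30 > 25: no swap
arr[5]=27 > 25: no swap
arr[6]=39 > 25: no swap
arr[7]=26 > 25: no swap

Place pivot at position 3: [5, 24, 16, 25, 30, 27, 39, 26, 28]
Pivot position: 3

After partitioning with pivot 25, the array becomes [5, 24, 16, 25, 30, 27, 39, 26, 28]. The pivot is placed at index 3. All elements to the left of the pivot are <= 25, and all elements to the right are > 25.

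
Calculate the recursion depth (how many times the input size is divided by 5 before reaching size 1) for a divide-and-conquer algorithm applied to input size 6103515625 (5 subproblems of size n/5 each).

For divide and conquer with division factor 5:

Problem sizes at each level:
Level 0: 6103515625
Level 1: 1220703125
Level 2: 244140625
Level 3: 48828125
Level 4: 9765625
Level 5: 1953125
Level 6: 390625
Level 7: 78125
Level 8: 15625
Level 9: 3125
Level 10: 625
Level 11: 125
Level 12: 25
Level 13: 5
Level 14: 1

The root is level 0 and the size-1 base case is level 14 (the tree spans levels 0 through 14, i.e. 15 levels counting the root), so the depth is the number of divisions: log_5(6103515625) = 14

The recursion tree depth is log_5(6103515625) = 14. At each level, the problem size is divided by 5, so it takes 14 divisions to reduce to a base case of size 1. The algorithm makes 5 recursive calls at each level.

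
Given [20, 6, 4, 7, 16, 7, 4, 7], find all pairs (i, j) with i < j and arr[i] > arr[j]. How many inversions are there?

Finding inversions in [20, 6, 4, 7, 16, 7, 4, 7]:

(0, 1): arr[0]=20 > arr[1]=6
(0, 2): arr[0]=20 > arr[2]=4
(0, 3): arr[0]=20 > arr[3]=7
(0, 4): arr[0]=20 > arr[4]=16
(0, 5): arr[0]=20 > arr[5]=7
(0, 6): arr[0]=20 > arr[6]=4
(0, 7): arr[0]=20 > arr[7]=7
(1, 2): arr[1]=6 > arr[2]=4
(1, 6): arr[1]=6 > arr[6]=4
(3, 6): arr[3]=7 > arr[6]=4
(4, 5): arr[4]=16 > arr[5]=7
(4, 6): arr[4]=16 > arr[6]=4
(4, 7): arr[4]=16 > arr[7]=7
(5, 6): arr[5]=7 > arr[6]=4

Total inversions: 14

The array has 14 inversion(s): (0,1), (0,2), (0,3), (0,4), (0,5), (0,6), (0,7), (1,2), (1,6), (3,6), (4,5), (4,6), (4,7), (5,6). Each pair (i,j) satisfies i < j and arr[i] > arr[j].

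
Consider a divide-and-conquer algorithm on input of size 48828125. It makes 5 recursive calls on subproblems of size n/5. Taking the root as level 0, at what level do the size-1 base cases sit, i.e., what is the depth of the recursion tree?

For divide and conquer with division factor 5:

Problem sizes at each level:
Level 0: 48828125
Level 1: 9765625
Level 2: 1953125
Level 3: 390625
Level 4: 78125
Level 5: 15625
Level 6: 3125
Level 7: 625
Level 8: 125
Level 9: 25
Level 10: 5
Level 11: 1

The root is level 0 and the size-1 base case is level 11 (the tree spans levels 0 through 11, i.e. 12 levels counting the root), so the depth is the number of divisions: log_5(48828125) = 11

The recursion tree depth is log_5(48828125) = 11. At each level, the problem size is divided by 5, so it takes 11 divisions to reduce to a base case of size 1. The algorithm makes 5 recursive calls at each level.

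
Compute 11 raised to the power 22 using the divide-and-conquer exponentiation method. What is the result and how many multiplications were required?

Computing 11^22 by squaring (build up from 11^1; each line after the first costs one multiplication):

11^1 = 11
11^2 = (11^1)^2 = 11^2 = 121
11^4 = (11^2)^2 = 121^2 = 14641
11^5 = 11 * 11^4 = 11 * 14641 = 161051
11^10 = (11^5)^2 = 161051^2 = 25937424601
11^11 = 11 * 11^10 = 11 * 25937424601 = 285311670611
11^22 = (11^11)^2 = 285311670611^2 = 81402749386839761113321

Result: 81402749386839761113321
Multiplications needed: 6 (6 lines after 11^1)

11^22 = 81402749386839761113321. Using exponentiation by squaring, this requires 6 multiplications. The key idea: if the exponent is even, square the half-power; if odd, multiply by the base once.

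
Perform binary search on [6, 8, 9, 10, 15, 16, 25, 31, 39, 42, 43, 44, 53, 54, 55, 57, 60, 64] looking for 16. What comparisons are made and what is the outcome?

Binary search for 16 in [6, 8, 9, 10, 15, 16, 25, 31, 39, 42, 43, 44, 53, 54, 55, 57, 60, 64]:

lo=0, hi=17, mid=8, arr[mid]=39 -> 39 > 16, search left half
lo=0, hi=7, mid=3, arr[mid]=10 -> 10 < 16, search right half
lo=4, hi=7, mid=5, arr[mid]=16 -> Found target at index 5!

Binary search finds 16 at index 5 after 3 comparisons. The search repeatedly halves the search space by comparing with the middle element.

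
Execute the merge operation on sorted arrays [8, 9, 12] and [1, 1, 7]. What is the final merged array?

Merging process:

Compare 8 vs 1: take 1 from right. Merged: [1]
Compare 8 vs 1: take 1 from right. Merged: [1, 1]
Compare 8 vs 7: take 7 from right. Merged: [1, 1, 7]
Append remaining from left: [8, 9, 12]. Merged: [1, 1, 7, 8, 9, 12]

Final merged array: [1, 1, 7, 8, 9, 12]
Total comparisons: 3

The merged array is [1, 1, 7, 8, 9, 12], requiring 3 comparisons. The merge step runs in O(n) time where n is the total number of elements.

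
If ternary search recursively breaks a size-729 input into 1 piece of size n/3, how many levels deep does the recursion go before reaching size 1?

For divide and conquer with division factor 3:

Problem sizes at each level:
Level 0: 729
Level 1: 243
Level 2: 81
Level 3: 27
Level 4: 9
Level 5: 3
Level 6: 1

The root is level 0 and the size-1 base case is level 6 (the tree spans levels 0 through 6, i.e. 7 levels counting the root), so the depth is the number of divisions: log_3(729) = 6

The recursion tree depth is log_3(729) = 6. At each level, the problem size is divided by 3, so it takes 6 divisions to reduce to a base case of size 1. The algorithm makes 1 recursive call at each level.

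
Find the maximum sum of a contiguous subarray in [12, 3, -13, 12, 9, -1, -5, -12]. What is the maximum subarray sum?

Using Kadane's algorithm on [12, 3, -13, 12, 9, -1, -5, -12]:

Scanning through the array:
Position 1 (value 3): max_ending_here = 15, max_so_far = 15
Position 2 (value -13): max_ending_here = 2, max_so_far = 15
Position 3 (value 12): max_ending_here = 14, max_so_far = 15
Position 4 (value 9): max_ending_here = 23, max_so_far = 23
Position 5 (value -1): max_ending_here = 22, max_so_far = 23
Position 6 (value -5): max_ending_here = 17, max_so_far = 23
Position 7 (value -12): max_ending_here = 5, max_so_far = 23

Maximum subarray: [12, 3, -13, 12, 9]
Maximum sum: 23

The maximum subarray is [12, 3, -13, 12, 9] with sum 23. This subarray runs from index 0 to index 4.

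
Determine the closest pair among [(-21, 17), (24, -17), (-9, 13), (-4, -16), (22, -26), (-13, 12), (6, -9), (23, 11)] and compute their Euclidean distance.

Computing all pairwise distances among 8 points:

d((-21, 17), (24, -17)) = 56.4004
d((-21, 17), (-9, 13)) = 12.6491
d((-21, 17), (-4, -16)) = 37.1214
d((-21, 17), (22, -26)) = 60.8112
d((-21, 17), (-13, 12)) = 9.434
d((-21, 17), (6, -9)) = 37.4833
d((-21, 17), (23, 11)) = 44.4072
d((24, -17), (-9, 13)) = 44.5982
d((24, -17), (-4, -16)) = 28.0179
d((24, -17), (22, -26)) = 9.2195
d((24, -17), (-13, 12)) = 47.0106
d((24, -17), (6, -9)) = 19.6977
d((24, -17), (23, 11)) = 28.0179
d((-9, 13), (-4, -16)) = 29.4279
d((-9, 13), (22, -26)) = 49.8197
d((-9, 13), (-13, 12)) = 4.1231 <-- minimum
d((-9, 13), (6, -9)) = 26.6271
d((-9, 13), (23, 11)) = 32.0624
d((-4, -16), (22, -26)) = 27.8568
d((-4, -16), (-13, 12)) = 29.4109
d((-4, -16), (6, -9)) = 12.2066
d((-4, -16), (23, 11)) = 38.1838
d((22, -26), (-13, 12)) = 51.6624
d((22, -26), (6, -9)) = 23.3452
d((22, -26), (23, 11)) = 37.0135
d((-13, 12), (6, -9)) = 28.3196
d((-13, 12), (23, 11)) = 36.0139
d((6, -9), (23, 11)) = 26.2488

Closest pair: (-9, 13) and (-13, 12) with distance 4.1231

The closest pair is (-9, 13) and (-13, 12) with Euclidean distance 4.1231. For 8 points, brute-force pairwise comparison is shown above. For large n, the divide-and-conquer algorithm (sort by x, recurse on halves, check the dividing strip) achieves O(n log n).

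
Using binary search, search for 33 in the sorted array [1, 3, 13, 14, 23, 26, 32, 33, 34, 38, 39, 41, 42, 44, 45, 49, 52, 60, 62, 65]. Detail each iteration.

Binary search for 33 in [1, 3, 13, 14, 23, 26, 32, 33, 34, 38, 39, 41, 42, 44, 45, 49, 52, 60, 62, 65]:

lo=0, hi=19, mid=9, arr[mid]=38 -> 38 > 33, search left half
lo=0, hi=8, mid=4, arr[mid]=23 -> 23 < 33, search right half
lo=5, hi=8, mid=6, arr[mid]=32 -> 32 < 33, search right half
lo=7, hi=8, mid=7, arr[mid]=33 -> Found target at index 7!

Binary search finds 33 at index 7 after 4 comparisons. The search repeatedly halves the search space by comparing with the middle element.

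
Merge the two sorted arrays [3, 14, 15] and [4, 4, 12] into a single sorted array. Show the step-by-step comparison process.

Merging process:

Compare 3 vs 4: take 3 from left. Merged: [3]
Compare 14 vs 4: take 4 from right. Merged: [3, 4]
Compare 14 vs 4: take 4 from right. Merged: [3, 4, 4]
Compare 14 vs 12: take 12 from right. Merged: [3, 4, 4, 12]
Append remaining from left: [14, 15]. Merged: [3, 4, 4, 12, 14, 15]

Final merged array: [3, 4, 4, 12, 14, 15]
Total comparisons: 4

The merged array is [3, 4, 4, 12, 14, 15], requiring 4 comparisons. The merge step runs in O(n) time where n is the total number of elements.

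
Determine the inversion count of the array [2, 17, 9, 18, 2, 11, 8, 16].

Finding inversions in [2, 17, 9, 18, 2, 11, 8, 16]:

(1, 2): arr[1]=17 > arr[2]=9
(1, 4): arr[1]=17 > arr[4]=2
(1, 5): arr[1]=17 > arr[5]=11
(1, 6): arr[1]=17 > arr[6]=8
(1, 7): arr[1]=17 > arr[7]=16
(2, 4): arr[2]=9 > arr[4]=2
(2, 6): arr[2]=9 > arr[6]=8
(3, 4): arr[3]=18 > arr[4]=2
(3, 5): arr[3]=18 > arr[5]=11
(3, 6): arr[3]=18 > arr[6]=8
(3, 7): arr[3]=18 > arr[7]=16
(5, 6): arr[5]=11 > arr[6]=8

Total inversions: 12

The array has 12 inversion(s): (1,2), (1,4), (1,5), (1,6), (1,7), (2,4), (2,6), (3,4), (3,5), (3,6), (3,7), (5,6). Each pair (i,j) satisfies i < j and arr[i] > arr[j].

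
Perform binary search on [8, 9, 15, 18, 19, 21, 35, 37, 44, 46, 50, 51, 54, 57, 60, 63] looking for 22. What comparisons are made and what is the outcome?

Binary search for 22 in [8, 9, 15, 18, 19, 21, 35, 37, 44, 46, 50, 51, 54, 57, 60, 63]:

lo=0, hi=15, mid=7, arr[mid]=37 -> 37 > 22, search left half
lo=0, hi=6, mid=3, arr[mid]=18 -> 18 < 22, search right half
lo=4, hi=6, mid=5, arr[mid]=21 -> 21 < 22, search right half
lo=6, hi=6, mid=6, arr[mid]=35 -> 35 > 22, search left half
lo=6 > hi=5, target 22 not found

Binary search determines that 22 is not in the array after 4 comparisons. The search space was exhausted without finding the target.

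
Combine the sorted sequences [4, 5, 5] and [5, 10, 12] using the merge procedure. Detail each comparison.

Merging process:

Compare 4 vs 5: take 4 from left. Merged: [4]
Compare 5 vs 5: take 5 from left. Merged: [4, 5]
Compare 5 vs 5: take 5 from left. Merged: [4, 5, 5]
Append remaining from right: [5, 10, 12]. Merged: [4, 5, 5, 5, 10, 12]

Final merged array: [4, 5, 5, 5, 10, 12]
Total comparisons: 3

The merged array is [4, 5, 5, 5, 10, 12], requiring 3 comparisons. The merge step runs in O(n) time where n is the total number of elements.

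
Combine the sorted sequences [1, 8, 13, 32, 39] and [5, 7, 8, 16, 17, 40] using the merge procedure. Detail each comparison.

Merging process:

Compare 1 vs 5: take 1 from left. Merged: [1]
Compare 8 vs 5: take 5 from right. Merged: [1, 5]
Compare 8 vs 7: take 7 from right. Merged: [1, 5, 7]
Compare 8 vs 8: take 8 from left. Merged: [1, 5, 7, 8]
Compare 13 vs 8: take 8 from right. Merged: [1, 5, 7, 8, 8]
Compare 13 vs 16: take 13 from left. Merged: [1, 5, 7, 8, 8, 13]
Compare 32 vs 16: take 16 from right. Merged: [1, 5, 7, 8, 8, 13, 16]
Compare 32 vs 17: take 17 from right. Merged: [1, 5, 7, 8, 8, 13, 16, 17]
Compare 32 vs 40: take 32 from left. Merged: [1, 5, 7, 8, 8, 13, 16, 17, 32]
Compare 39 vs 40: take 39 from left. Merged: [1, 5, 7, 8, 8, 13, 16, 17, 32, 39]
Append remaining from right: [40]. Merged: [1, 5, 7, 8, 8, 13, 16, 17, 32, 39, 40]

Final merged array: [1, 5, 7, 8, 8, 13, 16, 17, 32, 39, 40]
Total comparisons: 10

The merged array is [1, 5, 7, 8, 8, 13, 16, 17, 32, 39, 40], requiring 10 comparisons. The merge step runs in O(n) time where n is the total number of elements.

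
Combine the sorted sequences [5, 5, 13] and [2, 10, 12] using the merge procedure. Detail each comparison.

Merging process:

Compare 5 vs 2: take 2 from right. Merged: [2]
Compare 5 vs 10: take 5 from left. Merged: [2, 5]
Compare 5 vs 10: take 5 from left. Merged: [2, 5, 5]
Compare 13 vs 10: take 10 from right. Merged: [2, 5, 5, 10]
Compare 13 vs 12: take 12 from right. Merged: [2, 5, 5, 10, 12]
Append remaining from left: [13]. Merged: [2, 5, 5, 10, 12, 13]

Final merged array: [2, 5, 5, 10, 12, 13]
Total comparisons: 5

The merged array is [2, 5, 5, 10, 12, 13], requiring 5 comparisons. The merge step runs in O(n) time where n is the total number of elements.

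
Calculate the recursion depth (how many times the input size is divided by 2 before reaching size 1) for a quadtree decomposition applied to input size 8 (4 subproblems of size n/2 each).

For divide and conquer with division factor 2:

Problem sizes at each level:
Level 0: 8
Level 1: 4
Level 2: 2
Level 3: 1

The root is level 0 and the size-1 base case is level 3 (the tree spans levels 0 through 3, i.e. 4 levels counting the root), so the depth is the number of divisions: log_2(8) = 3

The recursion tree depth is log_2(8) = 3. At each level, the problem size is divided by 2, so it takes 3 divisions to reduce to a base case of size 1. The algorithm makes 4 recursive calls at each level.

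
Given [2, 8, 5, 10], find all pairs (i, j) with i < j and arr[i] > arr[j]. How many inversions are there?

Finding inversions in [2, 8, 5, 10]:

(1, 2): arr[1]=8 > arr[2]=5

Total inversions: 1

The array has 1 inversion(s): (1,2). Each pair (i,j) satisfies i < j and arr[i] > arr[j].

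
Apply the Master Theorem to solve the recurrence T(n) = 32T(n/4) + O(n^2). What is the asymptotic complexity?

Master Theorem for T(n) = 32T(n/4) + O(n^2):

a = 32, b = 4, c = 2
log_b(a) = log_4(32) = 2.5000

Case 1: c = 2 < log_4(32) = 2.5000
T(n) = O(n^(log_4 32))

For T(n) = 32T(n/4) + O(n^2): log_4(32) = 2.5000. This is Case 1 of the Master Theorem (c < log_b(a), work dominated by leaves), giving O(n^(log_4 32)).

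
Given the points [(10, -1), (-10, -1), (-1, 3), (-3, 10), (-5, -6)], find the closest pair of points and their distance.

Computing all pairwise distances among 5 points:

d((10, -1), (-10, -1)) = 20.0
d((10, -1), (-1, 3)) = 11.7047
d((10, -1), (-3, 10)) = 17.0294
d((10, -1), (-5, -6)) = 15.8114
d((-10, -1), (-1, 3)) = 9.8489
d((-10, -1), (-3, 10)) = 13.0384
d((-10, -1), (-5, -6)) = 7.0711 <-- minimum
d((-1, 3), (-3, 10)) = 7.2801
d((-1, 3), (-5, -6)) = 9.8489
d((-3, 10), (-5, -6)) = 16.1245

Closest pair: (-10, -1) and (-5, -6) with distance 7.0711

The closest pair is (-10, -1) and (-5, -6) with Euclidean distance 7.0711. For 5 points, brute-force pairwise comparison is shown above. For large n, the divide-and-conquer algorithm (sort by x, recurse on halves, check the dividing strip) achieves O(n log n).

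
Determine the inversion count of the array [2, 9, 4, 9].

Finding inversions in [2, 9, 4, 9]:

(1, 2): arr[1]=9 > arr[2]=4

Total inversions: 1

The array has 1 inversion(s): (1,2). Each pair (i,j) satisfies i < j and arr[i] > arr[j].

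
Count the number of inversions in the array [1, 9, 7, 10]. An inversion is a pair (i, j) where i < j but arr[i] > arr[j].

Finding inversions in [1, 9, 7, 10]:

(1, 2): arr[1]=9 > arr[2]=7

Total inversions: 1

The array has 1 inversion(s): (1,2). Each pair (i,j) satisfies i < j and arr[i] > arr[j].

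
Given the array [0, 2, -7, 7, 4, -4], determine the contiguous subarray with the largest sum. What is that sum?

Using Kadane's algorithm on [0, 2, -7, 7, 4, -4]:

Scanning through the array:
Position 1 (value 2): max_ending_here = 2, max_so_far = 2
Position 2 (value -7): max_ending_here = -5, max_so_far = 2
Position 3 (value 7): max_ending_here = 7, max_so_far = 7
Position 4 (value 4): max_ending_here = 11, max_so_far = 11
Position 5 (value -4): max_ending_here = 7, max_so_far = 11

Maximum subarray: [7, 4]
Maximum sum: 11

The maximum subarray is [7, 4] with sum 11. This subarray runs from index 3 to index 4.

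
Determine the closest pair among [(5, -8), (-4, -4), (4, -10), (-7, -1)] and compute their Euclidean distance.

Computing all pairwise distances among 4 points:

d((5, -8), (-4, -4)) = 9.8489
d((5, -8), (4, -10)) = 2.2361 <-- minimum
d((5, -8), (-7, -1)) = 13.8924
d((-4, -4), (4, -10)) = 10.0
d((-4, -4), (-7, -1)) = 4.2426
d((4, -10), (-7, -1)) = 14.2127

Closest pair: (5, -8) and (4, -10) with distance 2.2361

The closest pair is (5, -8) and (4, -10) with Euclidean distance 2.2361. For 4 points, brute-force pairwise comparison is shown above. For large n, the divide-and-conquer algorithm (sort by x, recurse on halves, check the dividing strip) achieves O(n log n).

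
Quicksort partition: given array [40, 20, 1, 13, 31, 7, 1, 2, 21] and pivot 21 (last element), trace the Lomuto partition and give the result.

Lomuto partition with pivot = 21:

Initial array: [40, 20, 1, 13, 31, 7, 1, 2, 21]

arr[0]=40 > 21: no swap
arr[1]=20 <= 21: swap with position 0, array becomes [20, 40, 1, 13, 31, 7, 1, 2, 21]
arr[2]=1 <= 21: swap with position 1, array becomes [20, 1, 40, 13, 31, 7, 1, 2, 21]
arr[3]=13 <= 21: swap with position 2, array becomes [20, 1, 13, 40, 31, 7, 1, 2, 21]
arr[4]=31 > 21: no swap
arr[5]=7 <= 21: swap with position 3, array becomes [20, 1, 13, 7, 31, 40, 1, 2, 21]
arr[6]=1 <= 21: swap with position 4, array becomes [20, 1, 13, 7, 1, 40, 31, 2, 21]
arr[7]=2 <= 21: swap with position 5, array becomes [20, 1, 13, 7, 1, 2, 31, 40, 21]

Place pivot at position 6: [20, 1, 13, 7, 1, 2, 21, 40, 31]
Pivot position: 6

After partitioning with pivot 21, the array becomes [20, 1, 13, 7, 1, 2, 21, 40, 31]. The pivot is placed at index 6. All elements to the left of the pivot are <= 21, and all elements to the right are > 21.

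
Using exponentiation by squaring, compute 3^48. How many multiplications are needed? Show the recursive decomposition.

Computing 3^48 by squaring (build up from 3^1; each line after the first costs one multiplication):

3^1 = 3
3^2 = (3^1)^2 = 3^2 = 9
3^3 = 3 * 3^2 = 3 * 9 = 27
3^6 = (3^3)^2 = 27^2 = 729
3^12 = (3^6)^2 = 729^2 = 531441
3^24 = (3^12)^2 = 531441^2 = 282429536481
3^48 = (3^24)^2 = 282429536481^2 = 79766443076872509863361

Result: 79766443076872509863361
Multiplications needed: 6 (6 lines after 3^1)

3^48 = 79766443076872509863361. Using exponentiation by squaring, this requires 6 multiplications. The key idea: if the exponent is even, square the half-power; if odd, multiply by the base once.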